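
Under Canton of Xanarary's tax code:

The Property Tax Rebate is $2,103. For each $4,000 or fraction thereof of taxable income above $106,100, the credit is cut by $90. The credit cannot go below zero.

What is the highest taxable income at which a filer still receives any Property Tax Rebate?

$198,100

After 23 increments the reduction is 23 × $90 = $2,070, leaving $33; one more increment wipes it out. Increment 23 ends at excess 23 × $4,000 = $92,000, so the highest qualifying income is $106,100 + $92,000 = $198,100.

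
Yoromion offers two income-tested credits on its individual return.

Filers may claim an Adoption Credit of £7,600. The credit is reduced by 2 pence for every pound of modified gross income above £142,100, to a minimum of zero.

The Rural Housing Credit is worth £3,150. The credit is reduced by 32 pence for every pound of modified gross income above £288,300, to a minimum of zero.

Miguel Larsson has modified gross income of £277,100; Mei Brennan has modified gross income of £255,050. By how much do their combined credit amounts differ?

Miguel (£277,100): Adoption Credit: 2% of the £135,000 excess over £142,100 is £2,700; credit = £7,600 − £2,700 = £4,900. Rural Housing Credit: £277,100 is at or below the £288,300 threshold, so the full £3,150 applies. total £4,900 + £3,150 = £8,050
Mei (£255,050): Adoption Credit: 2% of the £112,950 excess over £142,100 is £2,259; credit = £7,600 − £2,259 = £5,341. Rural Housing Credit: £255,050 is at or below the £288,300 threshold, so the full £3,150 applies. total £5,341 + £3,150 = £8,491
Difference: |£8,050 − £8,491| = £441.

£441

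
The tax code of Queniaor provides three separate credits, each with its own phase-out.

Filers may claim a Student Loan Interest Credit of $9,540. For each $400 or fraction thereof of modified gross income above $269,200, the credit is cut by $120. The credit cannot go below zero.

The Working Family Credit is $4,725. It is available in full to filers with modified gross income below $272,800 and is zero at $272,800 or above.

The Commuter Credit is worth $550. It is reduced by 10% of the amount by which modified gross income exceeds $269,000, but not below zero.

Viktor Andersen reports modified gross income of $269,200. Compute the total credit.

$14,795

Student Loan Interest Credit: $269,200 is at or below the $269,200 threshold, so the full $9,540 applies.
Working Family Credit: $269,200 is below the $272,800 cutoff, so the full $4,725 applies.
Commuter Credit: 10% of the $200 excess over $269,000 is $20; credit = $550 − $20 = $530.
Total: $9,540 + $4,725 + $530 = $14,795.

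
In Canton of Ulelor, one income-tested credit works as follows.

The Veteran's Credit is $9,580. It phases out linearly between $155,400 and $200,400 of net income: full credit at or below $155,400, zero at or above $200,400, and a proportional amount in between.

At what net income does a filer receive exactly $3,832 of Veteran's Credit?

$3,832 is 3,832/9,580 of the full $9,580, so 5,748/9,580 of the $45,000 range has been used: income = $155,400 + $45,000 × 5,748/9,580 = $182,400.

$182,400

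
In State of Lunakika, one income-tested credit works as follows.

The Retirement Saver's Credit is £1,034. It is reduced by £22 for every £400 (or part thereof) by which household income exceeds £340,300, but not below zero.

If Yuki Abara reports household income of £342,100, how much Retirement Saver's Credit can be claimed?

Retirement Saver's Credit: income exceeds £340,300 by £1,800, which is 5 full-or-partial £400 increments; reduction = 5 × £22 = £110, leaving £924.

£924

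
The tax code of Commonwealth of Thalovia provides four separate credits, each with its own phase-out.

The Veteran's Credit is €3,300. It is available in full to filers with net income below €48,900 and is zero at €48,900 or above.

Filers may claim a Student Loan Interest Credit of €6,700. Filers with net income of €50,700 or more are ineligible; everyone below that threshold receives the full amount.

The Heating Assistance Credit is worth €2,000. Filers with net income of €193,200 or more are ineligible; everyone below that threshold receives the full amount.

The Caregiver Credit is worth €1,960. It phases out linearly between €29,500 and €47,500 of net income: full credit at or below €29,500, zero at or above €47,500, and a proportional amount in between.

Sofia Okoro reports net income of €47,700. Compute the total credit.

Veteran's Credit: €47,700 is below the €48,900 cutoff, so the full €3,300 applies.
Student Loan Interest Credit: €47,700 is below the €50,700 cutoff, so the full €6,700 applies.
Heating Assistance Credit: €47,700 is below the €193,200 cutoff, so the full €2,000 applies.
Caregiver Credit: €47,700 is at or above €47,500, so the credit is €0.
Total: €3,300 + €6,700 + €2,000 + €0 = €12,000.

€12,000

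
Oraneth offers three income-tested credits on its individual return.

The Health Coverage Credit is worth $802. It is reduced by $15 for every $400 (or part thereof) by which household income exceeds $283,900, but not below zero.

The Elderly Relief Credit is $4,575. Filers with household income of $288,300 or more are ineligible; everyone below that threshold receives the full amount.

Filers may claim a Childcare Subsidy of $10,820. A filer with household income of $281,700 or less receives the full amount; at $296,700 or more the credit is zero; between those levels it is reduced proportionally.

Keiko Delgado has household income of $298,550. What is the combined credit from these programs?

Health Coverage Credit: income exceeds $283,900 by $14,650, which is 37 full-or-partial $400 increments; reduction = 37 × $15 = $555, leaving $247.
Elderly Relief Credit: $298,550 meets or exceeds the $288,300 cutoff, so the credit is $0.
Childcare Subsidy: $298,550 is at or above $296,700, so the credit is $0.
Total: $247 + $0 + $0 = $247.

$247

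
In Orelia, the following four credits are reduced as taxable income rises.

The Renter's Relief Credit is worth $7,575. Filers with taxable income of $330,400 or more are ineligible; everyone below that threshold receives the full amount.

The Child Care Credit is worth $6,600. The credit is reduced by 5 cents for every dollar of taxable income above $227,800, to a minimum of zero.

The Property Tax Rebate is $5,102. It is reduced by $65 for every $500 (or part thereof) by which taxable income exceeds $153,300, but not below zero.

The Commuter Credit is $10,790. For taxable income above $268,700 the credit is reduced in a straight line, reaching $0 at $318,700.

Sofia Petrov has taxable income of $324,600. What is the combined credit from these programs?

Renter's Relief Credit: $324,600 is below the $330,400 cutoff, so the full $7,575 applies.
Child Care Credit: 5% of the $96,800 excess over $227,800 is $4,840; credit = $6,600 − $4,840 = $1,760.
Property Tax Rebate: income exceeds $153,300 by $171,300 → 343 increments × $65 = $22,295 ≥ base, so the credit is $0.
Commuter Credit: $324,600 is at or above $318,700, so the credit is $0.
Total: $7,575 + $1,760 + $0 + $0 = $9,335.

$9,335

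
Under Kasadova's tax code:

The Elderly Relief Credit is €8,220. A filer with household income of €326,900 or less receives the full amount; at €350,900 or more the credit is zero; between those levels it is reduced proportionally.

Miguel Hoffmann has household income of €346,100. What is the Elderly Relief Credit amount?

Elderly Relief Credit: €346,100 is €19,200 into a €24,000 phase-out range, leaving 4,800/24,000 of the credit: €8,220 × 4,800/24,000 = €1,644.

€1,644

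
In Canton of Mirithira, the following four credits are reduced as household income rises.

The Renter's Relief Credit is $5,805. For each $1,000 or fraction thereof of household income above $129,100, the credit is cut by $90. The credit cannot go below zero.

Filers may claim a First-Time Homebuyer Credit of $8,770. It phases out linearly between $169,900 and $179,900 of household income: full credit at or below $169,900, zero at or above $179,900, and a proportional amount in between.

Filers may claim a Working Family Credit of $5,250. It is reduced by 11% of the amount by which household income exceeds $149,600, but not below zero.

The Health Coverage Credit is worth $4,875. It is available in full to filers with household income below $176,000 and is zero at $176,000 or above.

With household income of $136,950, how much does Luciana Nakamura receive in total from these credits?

Renter's Relief Credit: income exceeds $129,100 by $7,850, which is 8 full-or-partial $1,000 increments; reduction = 8 × $90 = $720, leaving $5,085.
First-Time Homebuyer Credit: $136,950 is at or below the $169,900 threshold, so the full $8,770 applies.
Working Family Credit: $136,950 is at or below the $149,600 threshold, so the full $5,250 applies.
Health Coverage Credit: $136,950 is below the $176,000 cutoff, so the full $4,875 applies.
Total: $5,085 + $8,770 + $5,250 + $4,875 = $23,980.

$23,980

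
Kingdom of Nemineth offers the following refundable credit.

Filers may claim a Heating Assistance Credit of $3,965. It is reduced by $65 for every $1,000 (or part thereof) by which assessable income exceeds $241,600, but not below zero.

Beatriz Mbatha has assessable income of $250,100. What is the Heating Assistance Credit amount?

$3,380

Heating Assistance Credit: income exceeds $241,600 by $8,500, which is 9 full-or-partial $1,000 increments; reduction = 9 × $65 = $585, leaving $3,380.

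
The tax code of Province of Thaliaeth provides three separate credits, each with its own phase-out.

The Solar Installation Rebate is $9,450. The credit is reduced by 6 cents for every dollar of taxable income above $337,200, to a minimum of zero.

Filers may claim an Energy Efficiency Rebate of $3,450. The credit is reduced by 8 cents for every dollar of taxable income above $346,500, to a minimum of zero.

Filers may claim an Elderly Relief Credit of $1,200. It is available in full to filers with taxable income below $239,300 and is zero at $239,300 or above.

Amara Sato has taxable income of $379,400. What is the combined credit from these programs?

Solar Installation Rebate: 6% of the $42,200 excess over $337,200 is $2,532; credit = $9,450 − $2,532 = $6,918.
Energy Efficiency Rebate: 8% of the $32,900 excess over $346,500 is $2,632; credit = $3,450 − $2,632 = $818.
Elderly Relief Credit: $379,400 meets or exceeds the $239,300 cutoff, so the credit is $0.
Total: $6,918 + $818 + $0 = $7,736.

$7,736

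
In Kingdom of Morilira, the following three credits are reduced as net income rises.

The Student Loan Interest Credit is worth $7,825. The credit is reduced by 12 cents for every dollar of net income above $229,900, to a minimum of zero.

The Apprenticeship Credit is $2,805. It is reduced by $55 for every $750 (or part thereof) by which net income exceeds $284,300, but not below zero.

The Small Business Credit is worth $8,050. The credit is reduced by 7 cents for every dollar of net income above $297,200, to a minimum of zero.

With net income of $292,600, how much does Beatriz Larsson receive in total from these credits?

$10,496

Student Loan Interest Credit: 12% of the $62,700 excess over $229,900 is $7,524; credit = $7,825 − $7,524 = $301.
Apprenticeship Credit: income exceeds $284,300 by $8,300, which is 12 full-or-partial $750 increments; reduction = 12 × $55 = $660, leaving $2,145.
Small Business Credit: $292,600 is at or below the $297,200 threshold, so the full $8,050 applies.
Total: $301 + $2,145 + $8,050 = $10,496.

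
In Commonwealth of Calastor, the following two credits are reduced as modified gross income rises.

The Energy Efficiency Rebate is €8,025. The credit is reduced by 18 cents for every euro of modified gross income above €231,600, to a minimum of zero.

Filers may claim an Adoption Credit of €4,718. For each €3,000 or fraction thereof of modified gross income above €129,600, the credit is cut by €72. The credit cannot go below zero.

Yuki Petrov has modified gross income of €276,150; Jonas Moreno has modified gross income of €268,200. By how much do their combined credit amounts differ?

€1,575

Yuki (€276,150): Energy Efficiency Rebate: 18% of the €44,550 excess over €231,600 is €8,019; credit = €8,025 − €8,019 = €6. Adoption Credit: income exceeds €129,600 by €146,550, which is 49 full-or-partial €3,000 increments; reduction = 49 × €72 = €3,528, leaving €1,190. total €6 + €1,190 = €1,196
Jonas (€268,200): Energy Efficiency Rebate: 18% of the €36,600 excess over €231,600 is €6,588; credit = €8,025 − €6,588 = €1,437. Adoption Credit: income exceeds €129,600 by €138,600, which is 47 full-or-partial €3,000 increments; reduction = 47 × €72 = €3,384, leaving €1,334. total €1,437 + €1,334 = €2,771
Difference: |€1,196 − €2,771| = €1,575.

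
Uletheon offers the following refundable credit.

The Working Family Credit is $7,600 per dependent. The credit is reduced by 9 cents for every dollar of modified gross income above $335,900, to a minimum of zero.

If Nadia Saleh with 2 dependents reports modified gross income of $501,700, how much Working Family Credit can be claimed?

$278

Working Family Credit: base = 2 × $7,600 = $15,200. 9% of the $165,800 excess over $335,900 is $14,922; credit = $15,200 − $14,922 = $278.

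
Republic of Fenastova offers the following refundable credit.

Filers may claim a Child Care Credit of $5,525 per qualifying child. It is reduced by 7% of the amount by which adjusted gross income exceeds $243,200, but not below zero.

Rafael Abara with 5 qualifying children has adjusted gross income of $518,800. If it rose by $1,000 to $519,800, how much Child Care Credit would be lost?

$70

At $518,800 — base = 5 × $5,525 = $27,625. 7% of the $275,600 excess over $243,200 is $19,292; credit = $27,625 − $19,292 = $8,333.
At $519,800 — base = 5 × $5,525 = $27,625. 7% of the $276,600 excess over $243,200 is $19,362; credit = $27,625 − $19,362 = $8,263.
Lost: $8,333 − $8,263 = $70.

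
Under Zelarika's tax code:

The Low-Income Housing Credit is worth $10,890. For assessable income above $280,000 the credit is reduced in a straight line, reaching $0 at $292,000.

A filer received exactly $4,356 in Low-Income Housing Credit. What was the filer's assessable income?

$287,200

$4,356 is 4,356/10,890 of the full $10,890, so 6,534/10,890 of the $12,000 range has been used: income = $280,000 + $12,000 × 6,534/10,890 = $287,200.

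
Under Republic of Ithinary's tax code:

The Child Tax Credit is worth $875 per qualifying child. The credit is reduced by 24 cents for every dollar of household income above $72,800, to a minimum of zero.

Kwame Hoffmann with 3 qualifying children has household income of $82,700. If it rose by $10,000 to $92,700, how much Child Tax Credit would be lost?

At $82,700 — base = 3 × $875 = $2,625. 24% of the $9,900 excess over $72,800 is $2,376; credit = $2,625 − $2,376 = $249.
At $92,700 — base = 3 × $875 = $2,625. 24% of the $19,900 excess over $72,800 is $4,776 ≥ base, so the credit is $0.
Lost: $249 − $0 = $249.

$249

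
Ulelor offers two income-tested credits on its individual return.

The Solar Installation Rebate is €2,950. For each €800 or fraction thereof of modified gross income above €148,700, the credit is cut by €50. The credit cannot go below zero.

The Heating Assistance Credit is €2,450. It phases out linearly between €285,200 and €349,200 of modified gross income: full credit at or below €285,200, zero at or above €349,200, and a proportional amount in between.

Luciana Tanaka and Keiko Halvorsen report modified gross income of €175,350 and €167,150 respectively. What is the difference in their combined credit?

€500

Luciana (€175,350): Solar Installation Rebate: income exceeds €148,700 by €26,650, which is 34 full-or-partial €800 increments; reduction = 34 × €50 = €1,700, leaving €1,250. Heating Assistance Credit: €175,350 is at or below the €285,200 threshold, so the full €2,450 applies. total €1,250 + €2,450 = €3,700
Keiko (€167,150): Solar Installation Rebate: income exceeds €148,700 by €18,450, which is 24 full-or-partial €800 increments; reduction = 24 × €50 = €1,200, leaving €1,750. Heating Assistance Credit: €167,150 is at or below the €285,200 threshold, so the full €2,450 applies. total €1,750 + €2,450 = €4,200
Difference: |€3,700 − €4,200| = €500.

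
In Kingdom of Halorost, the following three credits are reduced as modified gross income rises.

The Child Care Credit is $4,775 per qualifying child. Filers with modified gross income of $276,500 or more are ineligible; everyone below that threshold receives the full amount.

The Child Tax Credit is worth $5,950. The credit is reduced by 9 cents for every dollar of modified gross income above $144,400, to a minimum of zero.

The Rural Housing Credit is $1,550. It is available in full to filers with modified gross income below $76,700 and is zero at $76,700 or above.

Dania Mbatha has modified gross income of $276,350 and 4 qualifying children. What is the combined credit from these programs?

$19,100

Child Care Credit: base = 4 × $4,775 = $19,100. $276,350 is below the $276,500 cutoff, so the full $19,100 applies.
Child Tax Credit: 9% of the $131,950 excess over $144,400 is $11,875.50 ≥ base, so the credit is $0.
Rural Housing Credit: $276,350 meets or exceeds the $76,700 cutoff, so the credit is $0.
Total: $19,100 + $0 + $0 = $19,100.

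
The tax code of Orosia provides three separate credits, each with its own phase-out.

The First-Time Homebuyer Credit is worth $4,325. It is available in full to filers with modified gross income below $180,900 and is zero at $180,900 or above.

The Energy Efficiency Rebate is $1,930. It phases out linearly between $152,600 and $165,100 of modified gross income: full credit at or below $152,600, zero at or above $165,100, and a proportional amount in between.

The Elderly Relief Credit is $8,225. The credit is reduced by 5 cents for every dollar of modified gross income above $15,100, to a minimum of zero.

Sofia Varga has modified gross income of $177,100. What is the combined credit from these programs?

$4,450

First-Time Homebuyer Credit: $177,100 is below the $180,900 cutoff, so the full $4,325 applies.
Energy Efficiency Rebate: $177,100 is at or above $165,100, so the credit is $0.
Elderly Relief Credit: 5% of the $162,000 excess over $15,100 is $8,100; credit = $8,225 − $8,100 = $125.
Total: $4,325 + $0 + $125 = $4,450.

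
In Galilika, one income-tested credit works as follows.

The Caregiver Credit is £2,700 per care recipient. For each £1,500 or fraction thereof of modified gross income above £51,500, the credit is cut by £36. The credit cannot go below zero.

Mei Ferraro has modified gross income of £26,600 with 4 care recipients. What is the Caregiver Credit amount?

Caregiver Credit: base = 4 × £2,700 = £10,800. £26,600 is at or below the £51,500 threshold, so the full £10,800 applies.

£10,800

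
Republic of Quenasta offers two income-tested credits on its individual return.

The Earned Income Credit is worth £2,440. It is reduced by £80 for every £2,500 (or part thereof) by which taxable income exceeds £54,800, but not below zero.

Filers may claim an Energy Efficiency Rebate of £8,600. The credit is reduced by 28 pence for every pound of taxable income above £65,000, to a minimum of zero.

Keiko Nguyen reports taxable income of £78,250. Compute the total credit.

£6,530

Earned Income Credit: income exceeds £54,800 by £23,450, which is 10 full-or-partial £2,500 increments; reduction = 10 × £80 = £800, leaving £1,640.
Energy Efficiency Rebate: 28% of the £13,250 excess over £65,000 is £3,710; credit = £8,600 − £3,710 = £4,890.
Total: £1,640 + £4,890 = £6,530.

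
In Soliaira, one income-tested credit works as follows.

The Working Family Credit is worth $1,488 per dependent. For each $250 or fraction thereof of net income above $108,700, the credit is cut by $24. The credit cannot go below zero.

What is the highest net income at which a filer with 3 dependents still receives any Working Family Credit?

Full credit = 3 × $1,488 = $4,464.
After 185 increments the reduction is 185 × $24 = $4,440, leaving $24; one more increment wipes it out. Increment 185 ends at excess 185 × $250 = $46,250, so the highest qualifying income is $108,700 + $46,250 = $154,950.

$154,950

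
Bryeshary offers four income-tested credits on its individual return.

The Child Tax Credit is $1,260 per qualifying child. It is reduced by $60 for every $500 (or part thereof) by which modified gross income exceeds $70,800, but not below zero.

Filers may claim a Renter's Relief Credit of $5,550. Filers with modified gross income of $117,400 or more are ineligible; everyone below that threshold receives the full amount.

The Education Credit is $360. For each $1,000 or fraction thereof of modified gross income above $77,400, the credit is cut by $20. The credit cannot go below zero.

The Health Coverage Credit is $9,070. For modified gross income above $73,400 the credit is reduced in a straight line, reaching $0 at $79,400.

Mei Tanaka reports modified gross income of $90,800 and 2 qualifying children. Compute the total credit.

$5,750

Child Tax Credit: base = 2 × $1,260 = $2,520. income exceeds $70,800 by $20,000, which is 40 full-or-partial $500 increments; reduction = 40 × $60 = $2,400, leaving $120.
Renter's Relief Credit: $90,800 is below the $117,400 cutoff, so the full $5,550 applies.
Education Credit: income exceeds $77,400 by $13,400, which is 14 full-or-partial $1,000 increments; reduction = 14 × $20 = $280, leaving $80.
Health Coverage Credit: $90,800 is at or above $79,400, so the credit is $0.
Total: $120 + $5,550 + $80 + $0 = $5,750.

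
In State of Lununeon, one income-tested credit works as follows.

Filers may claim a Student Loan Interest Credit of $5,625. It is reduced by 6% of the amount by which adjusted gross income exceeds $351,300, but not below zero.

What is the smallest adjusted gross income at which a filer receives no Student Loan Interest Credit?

$445,050

The credit falls by 6% of each dollar above $351,300, so it reaches zero when the excess is $5,625 / 6% = $93,750: income = $351,300 + $93,750 = $445,050.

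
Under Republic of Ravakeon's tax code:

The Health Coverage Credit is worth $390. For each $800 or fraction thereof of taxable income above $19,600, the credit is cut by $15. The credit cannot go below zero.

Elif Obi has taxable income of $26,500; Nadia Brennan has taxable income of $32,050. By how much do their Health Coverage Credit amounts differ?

$105

Elif ($26,500): Health Coverage Credit: income exceeds $19,600 by $6,900, which is 9 full-or-partial $800 increments; reduction = 9 × $15 = $135, leaving $255.
Nadia ($32,050): Health Coverage Credit: income exceeds $19,600 by $12,450, which is 16 full-or-partial $800 increments; reduction = 16 × $15 = $240, leaving $150.
Difference: |$255 − $150| = $105.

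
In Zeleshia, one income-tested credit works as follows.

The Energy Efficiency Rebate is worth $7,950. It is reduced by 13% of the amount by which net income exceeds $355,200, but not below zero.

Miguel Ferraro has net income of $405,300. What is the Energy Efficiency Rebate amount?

$1,437

Energy Efficiency Rebate: 13% of the $50,100 excess over $355,200 is $6,513; credit = $7,950 − $6,513 = $1,437.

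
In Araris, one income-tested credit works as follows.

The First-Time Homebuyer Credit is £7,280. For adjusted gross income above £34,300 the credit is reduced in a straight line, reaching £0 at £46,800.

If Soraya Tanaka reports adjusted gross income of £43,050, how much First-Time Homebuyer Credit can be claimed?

£2,184

First-Time Homebuyer Credit: £43,050 is £8,750 into a £12,500 phase-out range, leaving 3,750/12,500 of the credit: £7,280 × 3,750/12,500 = £2,184.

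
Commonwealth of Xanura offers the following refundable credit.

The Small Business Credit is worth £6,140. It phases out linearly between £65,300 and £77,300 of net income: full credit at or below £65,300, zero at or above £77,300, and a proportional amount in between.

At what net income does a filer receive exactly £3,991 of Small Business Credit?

£3,991 is 3,991/6,140 of the full £6,140, so 2,149/6,140 of the £12,000 range has been used: income = £65,300 + £12,000 × 2,149/6,140 = £69,500.

£69,500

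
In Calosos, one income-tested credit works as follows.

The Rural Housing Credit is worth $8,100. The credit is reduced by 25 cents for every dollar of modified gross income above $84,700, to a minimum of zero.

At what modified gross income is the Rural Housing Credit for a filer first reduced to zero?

$117,100

The credit falls by 25% of each dollar above $84,700, so it reaches zero when the excess is $8,100 / 25% = $32,400: income = $84,700 + $32,400 = $117,100.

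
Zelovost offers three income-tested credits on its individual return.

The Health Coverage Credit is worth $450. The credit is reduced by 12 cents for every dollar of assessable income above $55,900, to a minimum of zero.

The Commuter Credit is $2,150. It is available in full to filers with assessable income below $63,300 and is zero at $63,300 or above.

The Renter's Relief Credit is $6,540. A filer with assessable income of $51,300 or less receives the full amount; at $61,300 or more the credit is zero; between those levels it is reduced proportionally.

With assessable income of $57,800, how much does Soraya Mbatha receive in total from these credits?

Health Coverage Credit: 12% of the $1,900 excess over $55,900 is $228; credit = $450 − $228 = $222.
Commuter Credit: $57,800 is below the $63,300 cutoff, so the full $2,150 applies.
Renter's Relief Credit: $57,800 is $6,500 into a $10,000 phase-out range, leaving 3,500/10,000 of the credit: $6,540 × 3,500/10,000 = $2,289.
Total: $222 + $2,150 + $2,289 = $4,661.

$4,661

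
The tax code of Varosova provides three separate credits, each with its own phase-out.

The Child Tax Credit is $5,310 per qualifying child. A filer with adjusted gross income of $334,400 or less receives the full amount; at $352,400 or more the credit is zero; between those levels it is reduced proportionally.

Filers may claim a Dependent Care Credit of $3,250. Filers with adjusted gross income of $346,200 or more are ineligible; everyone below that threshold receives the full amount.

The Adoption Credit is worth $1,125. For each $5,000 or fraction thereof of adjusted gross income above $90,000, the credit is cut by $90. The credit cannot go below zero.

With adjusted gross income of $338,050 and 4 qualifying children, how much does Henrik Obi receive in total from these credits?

Child Tax Credit: base = 4 × $5,310 = $21,240. $338,050 is $3,650 into a $18,000 phase-out range, leaving 14,350/18,000 of the credit: $21,240 × 14,350/18,000 = $16,933.
Dependent Care Credit: $338,050 is below the $346,200 cutoff, so the full $3,250 applies.
Adoption Credit: income exceeds $90,000 by $248,050 → 50 increments × $90 = $4,500 ≥ base, so the credit is $0.
Total: $16,933 + $3,250 + $0 = $20,183.

$20,183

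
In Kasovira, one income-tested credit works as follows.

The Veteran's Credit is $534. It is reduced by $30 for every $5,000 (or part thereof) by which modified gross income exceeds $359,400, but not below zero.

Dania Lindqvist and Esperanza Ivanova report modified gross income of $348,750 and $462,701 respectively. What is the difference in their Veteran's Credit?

$534

Dania ($348,750): Veteran's Credit: $348,750 is at or below the $359,400 threshold, so the full $534 applies.
Esperanza ($462,701): Veteran's Credit: income exceeds $359,400 by $103,301 → 21 increments × $30 = $630 ≥ base, so the credit is $0.
Difference: |$534 − $0| = $534.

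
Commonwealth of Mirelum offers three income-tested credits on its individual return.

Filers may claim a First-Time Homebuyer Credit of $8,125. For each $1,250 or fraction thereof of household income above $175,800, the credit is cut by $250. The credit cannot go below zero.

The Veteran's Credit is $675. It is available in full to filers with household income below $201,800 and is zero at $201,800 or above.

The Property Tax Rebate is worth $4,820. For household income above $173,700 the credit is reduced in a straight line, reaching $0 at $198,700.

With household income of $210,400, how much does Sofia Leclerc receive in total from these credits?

First-Time Homebuyer Credit: income exceeds $175,800 by $34,600, which is 28 full-or-partial $1,250 increments; reduction = 28 × $250 = $7,000, leaving $1,125.
Veteran's Credit: $210,400 meets or exceeds the $201,800 cutoff, so the credit is $0.
Property Tax Rebate: $210,400 is at or above $198,700, so the credit is $0.
Total: $1,125 + $0 + $0 = $1,125.

$1,125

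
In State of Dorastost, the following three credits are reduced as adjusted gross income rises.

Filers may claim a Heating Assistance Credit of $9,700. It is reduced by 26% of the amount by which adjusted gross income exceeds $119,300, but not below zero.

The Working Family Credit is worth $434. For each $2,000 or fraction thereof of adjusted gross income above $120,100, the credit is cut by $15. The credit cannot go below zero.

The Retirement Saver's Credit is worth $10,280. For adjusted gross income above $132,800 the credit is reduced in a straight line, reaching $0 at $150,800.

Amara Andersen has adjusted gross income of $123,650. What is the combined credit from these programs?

Heating Assistance Credit: 26% of the $4,350 excess over $119,300 is $1,131; credit = $9,700 − $1,131 = $8,569.
Working Family Credit: income exceeds $120,100 by $3,550, which is 2 full-or-partial $2,000 increments; reduction = 2 × $15 = $30, leaving $404.
Retirement Saver's Credit: $123,650 is at or below the $132,800 threshold, so the full $10,280 applies.
Total: $8,569 + $404 + $10,280 = $19,253.

$19,253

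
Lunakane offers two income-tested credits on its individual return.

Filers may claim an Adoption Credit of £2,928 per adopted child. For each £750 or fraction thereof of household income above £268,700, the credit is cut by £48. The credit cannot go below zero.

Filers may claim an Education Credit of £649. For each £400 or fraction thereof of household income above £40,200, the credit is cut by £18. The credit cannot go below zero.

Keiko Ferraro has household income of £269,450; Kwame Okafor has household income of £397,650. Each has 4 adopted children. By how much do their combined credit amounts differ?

Keiko (£269,450): Adoption Credit: base = 4 × £2,928 = £11,712. income exceeds £268,700 by £750, which is 1 full-or-partial £750 increment; reduction = 1 × £48 = £48, leaving £11,664. Education Credit: income exceeds £40,200 by £229,250 → 574 increments × £18 = £10,332 ≥ base, so the credit is £0. total £11,664 + £0 = £11,664
Kwame (£397,650): Adoption Credit: base = 4 × £2,928 = £11,712. income exceeds £268,700 by £128,950, which is 172 full-or-partial £750 increments; reduction = 172 × £48 = £8,256, leaving £3,456. Education Credit: income exceeds £40,200 by £357,450 → 894 increments × £18 = £16,092 ≥ base, so the credit is £0. total £3,456 + £0 = £3,456
Difference: |£11,664 − £3,456| = £8,208.

£8,208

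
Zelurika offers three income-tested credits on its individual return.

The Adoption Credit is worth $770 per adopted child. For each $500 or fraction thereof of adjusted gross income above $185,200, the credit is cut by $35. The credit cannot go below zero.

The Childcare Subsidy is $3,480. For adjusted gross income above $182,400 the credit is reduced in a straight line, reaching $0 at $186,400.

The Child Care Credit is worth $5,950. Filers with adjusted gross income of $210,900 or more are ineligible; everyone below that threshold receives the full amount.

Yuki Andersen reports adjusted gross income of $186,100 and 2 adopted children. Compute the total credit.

Adoption Credit: base = 2 × $770 = $1,540. income exceeds $185,200 by $900, which is 2 full-or-partial $500 increments; reduction = 2 × $35 = $70, leaving $1,470.
Childcare Subsidy: $186,100 is $3,700 into a $4,000 phase-out range, leaving 300/4,000 of the credit: $3,480 × 300/4,000 = $261.
Child Care Credit: $186,100 is below the $210,900 cutoff, so the full $5,950 applies.
Total: $1,470 + $261 + $5,950 = $7,681.

$7,681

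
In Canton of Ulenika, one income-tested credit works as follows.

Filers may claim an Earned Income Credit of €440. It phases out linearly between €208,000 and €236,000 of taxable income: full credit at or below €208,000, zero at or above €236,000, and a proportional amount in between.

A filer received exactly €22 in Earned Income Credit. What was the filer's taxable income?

€234,600

€22 is 22/440 of the full €440, so 418/440 of the €28,000 range has been used: income = €208,000 + €28,000 × 418/440 = €234,600.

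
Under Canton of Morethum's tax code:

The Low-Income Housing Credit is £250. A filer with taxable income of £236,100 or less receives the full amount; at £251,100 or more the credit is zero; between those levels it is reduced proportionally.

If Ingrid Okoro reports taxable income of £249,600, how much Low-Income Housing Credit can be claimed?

£25

Low-Income Housing Credit: £249,600 is £13,500 into a £15,000 phase-out range, leaving 1,500/15,000 of the credit: £250 × 1,500/15,000 = £25.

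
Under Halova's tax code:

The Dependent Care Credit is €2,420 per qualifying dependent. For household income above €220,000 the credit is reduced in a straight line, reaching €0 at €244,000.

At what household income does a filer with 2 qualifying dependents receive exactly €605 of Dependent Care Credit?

Full credit = 2 × €2,420 = €4,840.
€605 is 605/4,840 of the full €4,840, so 4,235/4,840 of the €24,000 range has been used: income = €220,000 + €24,000 × 4,235/4,840 = €241,000.

€241,000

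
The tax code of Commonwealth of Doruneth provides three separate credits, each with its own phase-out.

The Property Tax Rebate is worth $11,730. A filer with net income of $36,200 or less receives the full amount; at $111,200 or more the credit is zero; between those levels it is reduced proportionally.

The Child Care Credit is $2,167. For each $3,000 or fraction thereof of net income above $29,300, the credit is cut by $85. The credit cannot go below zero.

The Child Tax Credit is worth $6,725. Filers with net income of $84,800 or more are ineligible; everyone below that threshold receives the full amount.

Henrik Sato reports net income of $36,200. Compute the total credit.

$20,367

Property Tax Rebate: $36,200 is at or below the $36,200 threshold, so the full $11,730 applies.
Child Care Credit: income exceeds $29,300 by $6,900, which is 3 full-or-partial $3,000 increments; reduction = 3 × $85 = $255, leaving $1,912.
Child Tax Credit: $36,200 is below the $84,800 cutoff, so the full $6,725 applies.
Total: $11,730 + $1,912 + $6,725 = $20,367.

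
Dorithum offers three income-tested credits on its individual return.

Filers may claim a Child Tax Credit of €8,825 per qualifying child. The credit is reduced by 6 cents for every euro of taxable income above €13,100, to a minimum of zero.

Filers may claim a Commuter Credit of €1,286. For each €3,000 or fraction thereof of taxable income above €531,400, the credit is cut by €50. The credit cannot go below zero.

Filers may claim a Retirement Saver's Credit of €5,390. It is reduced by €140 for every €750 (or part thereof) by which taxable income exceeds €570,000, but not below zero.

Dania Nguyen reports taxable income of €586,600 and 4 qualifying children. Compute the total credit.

Child Tax Credit: base = 4 × €8,825 = €35,300. 6% of the €573,500 excess over €13,100 is €34,410; credit = €35,300 − €34,410 = €890.
Commuter Credit: income exceeds €531,400 by €55,200, which is 19 full-or-partial €3,000 increments; reduction = 19 × €50 = €950, leaving €336.
Retirement Saver's Credit: income exceeds €570,000 by €16,600, which is 23 full-or-partial €750 increments; reduction = 23 × €140 = €3,220, leaving €2,170.
Total: €890 + €336 + €2,170 = €3,396.

€3,396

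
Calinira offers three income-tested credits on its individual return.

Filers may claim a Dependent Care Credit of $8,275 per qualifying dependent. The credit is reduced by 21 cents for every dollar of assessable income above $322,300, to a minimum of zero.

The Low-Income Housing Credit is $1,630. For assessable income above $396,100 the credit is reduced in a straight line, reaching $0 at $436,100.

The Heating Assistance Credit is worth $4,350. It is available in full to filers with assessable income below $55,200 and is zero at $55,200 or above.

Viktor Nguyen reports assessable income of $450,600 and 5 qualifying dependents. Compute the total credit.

Dependent Care Credit: base = 5 × $8,275 = $41,375. 21% of the $128,300 excess over $322,300 is $26,943; credit = $41,375 − $26,943 = $14,432.
Low-Income Housing Credit: $450,600 is at or above $436,100, so the credit is $0.
Heating Assistance Credit: $450,600 meets or exceeds the $55,200 cutoff, so the credit is $0.
Total: $14,432 + $0 + $0 = $14,432.

$14,432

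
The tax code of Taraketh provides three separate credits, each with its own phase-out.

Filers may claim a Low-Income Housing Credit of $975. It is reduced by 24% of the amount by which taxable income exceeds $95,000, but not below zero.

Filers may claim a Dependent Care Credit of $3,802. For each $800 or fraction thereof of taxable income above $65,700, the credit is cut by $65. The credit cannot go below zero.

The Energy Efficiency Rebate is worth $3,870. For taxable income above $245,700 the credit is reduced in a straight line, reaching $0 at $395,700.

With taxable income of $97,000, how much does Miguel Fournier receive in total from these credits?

$5,567

Low-Income Housing Credit: 24% of the $2,000 excess over $95,000 is $480; credit = $975 − $480 = $495.
Dependent Care Credit: income exceeds $65,700 by $31,300, which is 40 full-or-partial $800 increments; reduction = 40 × $65 = $2,600, leaving $1,202.
Energy Efficiency Rebate: $97,000 is at or below the $245,700 threshold, so the full $3,870 applies.
Total: $495 + $1,202 + $3,870 = $5,567.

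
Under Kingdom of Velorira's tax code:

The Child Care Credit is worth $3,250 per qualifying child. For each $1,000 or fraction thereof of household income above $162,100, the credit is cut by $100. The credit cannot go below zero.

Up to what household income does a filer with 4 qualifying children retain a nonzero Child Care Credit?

Full credit = 4 × $3,250 = $13,000.
After 129 increments the reduction is 129 × $100 = $12,900, leaving $100; one more increment wipes it out. Increment 129 ends at excess 129 × $1,000 = $129,000, so the highest qualifying income is $162,100 + $129,000 = $291,100.

$291,100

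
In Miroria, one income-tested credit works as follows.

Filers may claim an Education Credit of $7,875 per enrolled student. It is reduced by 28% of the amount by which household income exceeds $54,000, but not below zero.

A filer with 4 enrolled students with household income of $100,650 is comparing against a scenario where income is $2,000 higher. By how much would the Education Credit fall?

At $100,650 — base = 4 × $7,875 = $31,500. 28% of the $46,650 excess over $54,000 is $13,062; credit = $31,500 − $13,062 = $18,438.
At $102,650 — base = 4 × $7,875 = $31,500. 28% of the $48,650 excess over $54,000 is $13,622; credit = $31,500 − $13,622 = $17,878.
Lost: $18,438 − $17,878 = $560.

$560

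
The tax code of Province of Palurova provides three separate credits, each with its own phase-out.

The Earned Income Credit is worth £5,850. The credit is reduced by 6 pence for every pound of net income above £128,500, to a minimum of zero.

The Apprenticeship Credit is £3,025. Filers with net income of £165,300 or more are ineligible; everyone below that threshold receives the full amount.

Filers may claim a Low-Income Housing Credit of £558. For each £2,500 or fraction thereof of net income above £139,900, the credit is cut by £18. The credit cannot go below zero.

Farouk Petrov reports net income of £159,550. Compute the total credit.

£7,426

Earned Income Credit: 6% of the £31,050 excess over £128,500 is £1,863; credit = £5,850 − £1,863 = £3,987.
Apprenticeship Credit: £159,550 is below the £165,300 cutoff, so the full £3,025 applies.
Low-Income Housing Credit: income exceeds £139,900 by £19,650, which is 8 full-or-partial £2,500 increments; reduction = 8 × £18 = £144, leaving £414.
Total: £3,987 + £3,025 + £414 = £7,426.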